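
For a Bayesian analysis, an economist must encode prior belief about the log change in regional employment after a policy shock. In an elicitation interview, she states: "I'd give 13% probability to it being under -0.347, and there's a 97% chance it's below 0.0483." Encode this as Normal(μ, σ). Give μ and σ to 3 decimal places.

μ = -0.199, σ = 0.131

For Normal(μ,σ), the p-quantile is μ + z_p·σ. Here z_{0.13} = -1.126, z_{0.97} = 1.881.
So -0.347 = μ − 1.126σ and 0.0483 = μ + 1.881σ.
Subtracting: σ = (0.0483 − -0.347)/(1.881 − (-1.126)) = 0.131.
Then μ = -0.347 − (-1.126)·0.131 = -0.199.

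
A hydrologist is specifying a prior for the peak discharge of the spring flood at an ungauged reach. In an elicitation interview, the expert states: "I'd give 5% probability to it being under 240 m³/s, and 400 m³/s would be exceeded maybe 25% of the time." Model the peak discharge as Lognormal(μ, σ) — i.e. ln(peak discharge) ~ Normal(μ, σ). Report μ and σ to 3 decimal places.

μ ≈ 5.843, σ ≈ 0.220

If T ~ Lognormal(μ,σ) then ln T ~ Normal(μ,σ), so the p-quantile of ln T is μ + z_p·σ.
ln(240) = 5.481 and ln(400) = 5.991; z_{0.05} = -1.645, z_{0.75} = 0.6745.
σ = (5.991 − 5.481)/(0.6745 − (-1.645)) = 0.220.
μ = 5.481 − (-1.645)·0.220 = 5.843.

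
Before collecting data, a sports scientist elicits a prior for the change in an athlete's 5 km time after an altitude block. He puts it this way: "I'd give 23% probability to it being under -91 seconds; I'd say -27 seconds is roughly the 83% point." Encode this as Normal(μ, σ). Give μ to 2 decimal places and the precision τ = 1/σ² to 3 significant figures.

μ = -63.07, τ = 0.0007

The p-quantile of Normal(μ,σ) is μ + z_p·σ, with z_{0.23} = -0.7388 and z_{0.83} = 0.9542.
Eliminate σ: μ = (z₂·x₁ − z₁·x₂)/(z₂ − z₁) = (0.9542·-91 − (-0.7388)·-27)/1.693 = -63.07.
Then σ = (x₂ − x₁)/(z₂ − z₁) = (-27 − -91)/1.693 = 37.80.
Precision τ = 1/σ² = 1/37.8² = 0.0007.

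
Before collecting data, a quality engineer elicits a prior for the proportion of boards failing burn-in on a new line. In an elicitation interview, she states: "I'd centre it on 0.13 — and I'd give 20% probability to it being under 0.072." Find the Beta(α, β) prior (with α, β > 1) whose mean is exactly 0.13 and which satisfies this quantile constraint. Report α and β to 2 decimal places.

α ≈ 3.18, β ≈ 21.30

With mean 0.13 fixed, write α = 0.13s, β = 0.87s where s = α+β.
Need P(θ < 0.072) = 0.2 under Beta(0.13s, 0.87s). Normal approximation: (q−m)/√(m(1−m)/s) ≈ z_{0.2} = -0.842, so s ≈ 0.13·0.87·(-0.842)²/(0.072−0.13)² = 23.8.
At s = 23.8: P(θ<0.072) ≈ 0.205. Adjusting to match 0.2 gives s ≈ 24.49.
So α = 0.13·24.49 ≈ 3.18, β = 0.87·24.49 ≈ 21.30.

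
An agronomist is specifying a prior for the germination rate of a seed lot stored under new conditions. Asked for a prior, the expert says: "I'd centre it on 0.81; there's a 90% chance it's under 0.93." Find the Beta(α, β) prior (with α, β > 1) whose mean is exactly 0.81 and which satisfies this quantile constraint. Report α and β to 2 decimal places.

α ≈ 11.04, β ≈ 2.59

With mean 0.81 fixed, write α = 0.81s, β = 0.19s where s = α+β.
Need P(θ < 0.93) = 0.9 under Beta(0.81s, 0.19s). Normal approximation: (q−m)/√(m(1−m)/s) ≈ z_{0.9} = 1.28, so s ≈ 0.81·0.19·(1.28)²/(0.93−0.81)² = 17.6.
At s = 17.6: P(θ<0.93) ≈ 0.933. Adjusting to match 0.9 gives s ≈ 13.63.
So α = 0.81·13.63 ≈ 11.04, β = 0.19·13.63 ≈ 2.59.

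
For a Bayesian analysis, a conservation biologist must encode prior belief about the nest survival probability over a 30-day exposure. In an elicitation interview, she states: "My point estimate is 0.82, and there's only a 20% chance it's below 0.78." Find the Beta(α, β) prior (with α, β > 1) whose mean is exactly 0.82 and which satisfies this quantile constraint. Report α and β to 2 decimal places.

α ≈ 50.34, β ≈ 11.05

With mean 0.82 fixed, write α = 0.82s, β = 0.18s where s = α+β.
Need P(θ < 0.78) = 0.2 under Beta(0.82s, 0.18s). Normal approximation: (q−m)/√(m(1−m)/s) ≈ z_{0.2} = -0.842, so s ≈ 0.82·0.18·(-0.842)²/(0.78−0.82)² = 65.3.
At s = 65.3: P(θ<0.78) ≈ 0.194. Adjusting to match 0.2 gives s ≈ 61.38.
So α = 0.82·61.38 ≈ 50.34, β = 0.18·61.38 ≈ 11.05.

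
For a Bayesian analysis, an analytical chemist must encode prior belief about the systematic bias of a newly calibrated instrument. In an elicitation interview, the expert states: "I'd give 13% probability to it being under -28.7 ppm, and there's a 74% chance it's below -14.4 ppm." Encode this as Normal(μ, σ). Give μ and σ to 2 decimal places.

For Normal(μ,σ), the p-quantile is μ + z_p·σ. Here z_{0.13} = -1.126, z_{0.74} = 0.6433.
So -28.7 = μ − 1.126σ and -14.4 = μ + 0.6433σ.
Subtracting: σ = (-14.4 − -28.7)/(0.6433 − (-1.126)) = 8.08.
Then μ = -28.7 − (-1.126)·8.08 = -19.60.

μ = -19.60, σ = 8.08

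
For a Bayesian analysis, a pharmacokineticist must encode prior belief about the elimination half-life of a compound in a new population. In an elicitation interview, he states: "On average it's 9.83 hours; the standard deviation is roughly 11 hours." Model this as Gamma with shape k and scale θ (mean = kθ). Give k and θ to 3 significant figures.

For Gamma(k, scale θ): mean = kθ, variance = kθ², so CV = 1/√k.
CV = SD/mean = 11/9.83 = 1.119, hence k = 1/CV² = 0.799.
Then θ = mean/k = 9.83/0.799 = 12.3.

k ≈ 0.799, θ ≈ 12.3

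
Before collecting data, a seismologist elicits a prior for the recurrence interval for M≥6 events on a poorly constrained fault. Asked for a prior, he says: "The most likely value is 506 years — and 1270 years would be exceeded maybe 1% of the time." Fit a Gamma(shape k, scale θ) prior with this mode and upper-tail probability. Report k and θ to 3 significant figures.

Gamma(k,θ) with k>1 has mode (k−1)θ, so θ = 506/(k−1).
Need P(X < 1270) = 0.99 with θ tied to k this way. Start at k = 2, θ = 506: P(X<1270) ≈ 0.715.
Too low — raise k to concentrate. Iterating converges to k ≈ 6.54.
Then θ = 506/(6.54−1) ≈ 91.4.

k ≈ 6.54, θ ≈ 91.4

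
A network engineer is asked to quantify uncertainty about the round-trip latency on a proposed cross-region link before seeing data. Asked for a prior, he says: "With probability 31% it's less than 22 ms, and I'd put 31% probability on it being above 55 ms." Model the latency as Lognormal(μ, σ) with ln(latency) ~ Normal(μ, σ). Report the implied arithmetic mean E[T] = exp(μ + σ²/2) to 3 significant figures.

If T ~ Lognormal(μ,σ) then ln T ~ Normal(μ,σ), so the p-quantile of ln T is μ + z_p·σ.
ln(22) = 3.091 and ln(55) = 4.007; z_{0.31} = -0.4959, z_{0.69} = 0.4959.
σ = (4.007 − 3.091)/(0.4959 − (-0.4959)) = 0.924.
μ = 3.091 − (-0.4959)·0.924 = 3.549.
E[T] = exp(μ + σ²/2) = exp(3.549 + 0.4269) = 53.3 ms.

E[T] ≈ 53.3 ms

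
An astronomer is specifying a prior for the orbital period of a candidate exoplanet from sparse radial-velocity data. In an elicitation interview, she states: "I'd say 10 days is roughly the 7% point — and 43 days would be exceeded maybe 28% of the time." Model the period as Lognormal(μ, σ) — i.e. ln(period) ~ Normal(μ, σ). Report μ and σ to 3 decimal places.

μ ≈ 3.348, σ ≈ 0.709

If T ~ Lognormal(μ,σ) then ln T ~ Normal(μ,σ), so the p-quantile of ln T is μ + z_p·σ.
ln(10) = 2.303 and ln(43) = 3.761; z_{0.07} = -1.476, z_{0.72} = 0.5828.
σ = (3.761 − 2.303)/(0.5828 − (-1.476)) = 0.709.
μ = 2.303 − (-1.476)·0.709 = 3.348.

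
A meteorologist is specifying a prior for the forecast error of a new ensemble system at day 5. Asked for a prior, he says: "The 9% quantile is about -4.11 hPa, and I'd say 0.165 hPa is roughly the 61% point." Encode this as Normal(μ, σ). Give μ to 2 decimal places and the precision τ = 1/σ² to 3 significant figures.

The p-quantile of Normal(μ,σ) is μ + z_p·σ, with z_{0.09} = -1.341 and z_{0.61} = 0.2793.
Eliminate σ: μ = (z₂·x₁ − z₁·x₂)/(z₂ − z₁) = (0.2793·-4.11 − (-1.341)·0.165)/1.62 = -0.57.
Then σ = (x₂ − x₁)/(z₂ − z₁) = (0.165 − -4.11)/1.62 = 2.64.
Precision τ = 1/σ² = 1/2.639² = 0.144.

μ = -0.57, τ = 0.144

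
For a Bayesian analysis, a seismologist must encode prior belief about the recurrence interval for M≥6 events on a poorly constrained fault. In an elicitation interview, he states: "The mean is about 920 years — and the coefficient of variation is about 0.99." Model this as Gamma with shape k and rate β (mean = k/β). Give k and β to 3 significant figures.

k ≈ 1.02, β ≈ 0.00111

For Gamma(k, rate β): mean = k/β, variance = k/β², so CV = 1/√k.
CV = 0.99, hence k = 1/CV² = 1.02.
Then β = k/mean = 1.02/920 = 0.00111.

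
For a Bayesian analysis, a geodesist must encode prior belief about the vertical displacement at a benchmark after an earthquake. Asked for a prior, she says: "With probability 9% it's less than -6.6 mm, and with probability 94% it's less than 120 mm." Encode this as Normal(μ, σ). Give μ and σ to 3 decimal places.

μ = 52.021, σ = 43.723

For Normal(μ,σ), the p-quantile is μ + z_p·σ. Here z_{0.09} = -1.341, z_{0.94} = 1.555.
So -6.6 = μ − 1.341σ and 120 = μ + 1.555σ.
Subtracting: σ = (120 − -6.6)/(1.555 − (-1.341)) = 43.723.
Then μ = -6.6 − (-1.341)·43.723 = 52.021.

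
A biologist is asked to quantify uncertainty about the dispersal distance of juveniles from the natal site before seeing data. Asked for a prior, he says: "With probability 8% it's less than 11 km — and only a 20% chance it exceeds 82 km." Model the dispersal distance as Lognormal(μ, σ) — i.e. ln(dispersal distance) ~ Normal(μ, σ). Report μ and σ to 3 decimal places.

μ ≈ 3.654, σ ≈ 0.894

If T ~ Lognormal(μ,σ) then ln T ~ Normal(μ,σ), so the p-quantile of ln T is μ + z_p·σ.
ln(11) = 2.398 and ln(82) = 4.407; z_{0.08} = -1.405, z_{0.8} = 0.8416.
σ = (4.407 − 2.398)/(0.8416 − (-1.405)) = 0.894.
μ = 2.398 − (-1.405)·0.894 = 3.654.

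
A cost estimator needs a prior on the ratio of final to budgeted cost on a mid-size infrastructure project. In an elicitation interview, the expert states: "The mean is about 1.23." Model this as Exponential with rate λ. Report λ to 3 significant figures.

λ ≈ 0.813

Exponential mean = 1/λ, so λ = 1/1.23 = 0.813.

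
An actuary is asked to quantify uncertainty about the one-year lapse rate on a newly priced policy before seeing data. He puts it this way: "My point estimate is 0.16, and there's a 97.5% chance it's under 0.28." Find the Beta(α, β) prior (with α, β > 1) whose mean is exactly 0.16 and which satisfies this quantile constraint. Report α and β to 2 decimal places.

α ≈ 7.09, β ≈ 37.22

With mean 0.16 fixed, write α = 0.16s, β = 0.84s where s = α+β.
Need P(θ < 0.28) = 0.975 under Beta(0.16s, 0.84s). Normal approximation: (q−m)/√(m(1−m)/s) ≈ z_{0.975} = 1.96, so s ≈ 0.16·0.84·(1.96)²/(0.28−0.16)² = 35.9.
At s = 35.9: P(θ<0.28) ≈ 0.962. Adjusting to match 0.975 gives s ≈ 44.30.
So α = 0.16·44.30 ≈ 7.09, β = 0.84·44.30 ≈ 37.22.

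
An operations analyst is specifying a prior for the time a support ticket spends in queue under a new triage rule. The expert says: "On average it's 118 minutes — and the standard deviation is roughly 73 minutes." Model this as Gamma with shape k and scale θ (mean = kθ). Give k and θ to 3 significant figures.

k ≈ 2.61, θ ≈ 45.2

For Gamma(k, scale θ): mean = kθ, variance = kθ², so CV = 1/√k.
CV = SD/mean = 73/118 = 0.6186, hence k = 1/CV² = 2.61.
Then θ = mean/k = 118/2.61 = 45.2.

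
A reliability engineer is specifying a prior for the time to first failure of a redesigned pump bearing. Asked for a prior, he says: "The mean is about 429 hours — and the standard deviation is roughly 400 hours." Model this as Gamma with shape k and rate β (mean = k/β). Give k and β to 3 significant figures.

For Gamma(k, rate β): mean = k/β, variance = k/β², so CV = 1/√k.
CV = SD/mean = 400/429 = 0.9324, hence k = 1/CV² = 1.15.
Then β = k/mean = 1.15/429 = 0.00268.

k ≈ 1.15, β ≈ 0.00268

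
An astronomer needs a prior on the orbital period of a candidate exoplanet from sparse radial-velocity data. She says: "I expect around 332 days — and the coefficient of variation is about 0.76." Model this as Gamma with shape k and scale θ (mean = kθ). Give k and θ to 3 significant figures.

For Gamma(k, scale θ): mean = kθ, variance = kθ², so CV = 1/√k.
CV = 0.76, hence k = 1/CV² = 1.73.
Then θ = mean/k = 332/1.73 = 192.

k ≈ 1.73, θ ≈ 192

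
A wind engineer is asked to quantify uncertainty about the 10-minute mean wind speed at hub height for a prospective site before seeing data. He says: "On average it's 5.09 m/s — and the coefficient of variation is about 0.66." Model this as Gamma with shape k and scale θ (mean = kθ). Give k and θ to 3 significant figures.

For Gamma(k, scale θ): mean = kθ, variance = kθ², so CV = 1/√k.
CV = 0.66, hence k = 1/CV² = 2.3.
Then θ = mean/k = 5.09/2.3 = 2.22.

k ≈ 2.3, θ ≈ 2.22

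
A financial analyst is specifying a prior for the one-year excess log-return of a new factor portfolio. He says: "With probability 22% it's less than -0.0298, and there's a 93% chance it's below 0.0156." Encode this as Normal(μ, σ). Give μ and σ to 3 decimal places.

The p-quantile of Normal(μ,σ) is μ + z_p·σ, with z_{0.22} = -0.7722 and z_{0.93} = 1.476.
Eliminate σ: μ = (z₂·x₁ − z₁·x₂)/(z₂ − z₁) = (1.476·-0.0298 − (-0.7722)·0.0156)/2.248 = -0.014.
Then σ = (x₂ − x₁)/(z₂ − z₁) = (0.0156 − -0.0298)/2.248 = 0.020.

μ = -0.014, σ = 0.020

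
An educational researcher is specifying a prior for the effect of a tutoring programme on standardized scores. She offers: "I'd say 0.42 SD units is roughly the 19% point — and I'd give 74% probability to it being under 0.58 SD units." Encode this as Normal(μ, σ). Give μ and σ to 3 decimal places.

The p-quantile of Normal(μ,σ) is μ + z_p·σ, with z_{0.19} = -0.8779 and z_{0.74} = 0.6433.
Eliminate σ: μ = (z₂·x₁ − z₁·x₂)/(z₂ − z₁) = (0.6433·0.42 − (-0.8779)·0.58)/1.521 = 0.512.
Then σ = (x₂ − x₁)/(z₂ − z₁) = (0.58 − 0.42)/1.521 = 0.105.

μ = 0.512, σ = 0.105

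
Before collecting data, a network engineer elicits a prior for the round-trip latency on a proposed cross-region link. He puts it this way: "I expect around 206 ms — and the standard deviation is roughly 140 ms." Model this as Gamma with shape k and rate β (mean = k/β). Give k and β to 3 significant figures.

For Gamma(k, rate β): mean = k/β, variance = k/β², so CV = 1/√k.
CV = SD/mean = 140/206 = 0.6796, hence k = 1/CV² = 2.17.
Then β = k/mean = 2.17/206 = 0.0105.

k ≈ 2.17, β ≈ 0.0105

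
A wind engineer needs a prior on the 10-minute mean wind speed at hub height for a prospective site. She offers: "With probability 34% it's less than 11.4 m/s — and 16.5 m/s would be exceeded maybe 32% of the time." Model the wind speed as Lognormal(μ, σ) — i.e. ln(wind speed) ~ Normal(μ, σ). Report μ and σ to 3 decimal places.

μ ≈ 2.607, σ ≈ 0.420

If T ~ Lognormal(μ,σ) then ln T ~ Normal(μ,σ), so the p-quantile of ln T is μ + z_p·σ.
ln(11.4) = 2.434 and ln(16.5) = 2.803; z_{0.34} = -0.4125, z_{0.68} = 0.4677.
σ = (2.803 − 2.434)/(0.4677 − (-0.4125)) = 0.420.
μ = 2.434 − (-0.4125)·0.420 = 2.607.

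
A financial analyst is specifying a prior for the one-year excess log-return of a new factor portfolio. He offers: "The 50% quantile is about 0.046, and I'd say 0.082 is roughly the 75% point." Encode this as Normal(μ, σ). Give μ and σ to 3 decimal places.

For Normal(μ,σ), the p-quantile is μ + z_p·σ. Here z_{0.5} = 0, z_{0.75} = 0.6745.
So 0.046 = μ + 0σ and 0.082 = μ + 0.6745σ.
Subtracting: σ = (0.082 − 0.046)/(0.6745 − (0)) = 0.053.
Then μ = 0.046 − (0)·0.053 = 0.046.

μ = 0.046, σ = 0.053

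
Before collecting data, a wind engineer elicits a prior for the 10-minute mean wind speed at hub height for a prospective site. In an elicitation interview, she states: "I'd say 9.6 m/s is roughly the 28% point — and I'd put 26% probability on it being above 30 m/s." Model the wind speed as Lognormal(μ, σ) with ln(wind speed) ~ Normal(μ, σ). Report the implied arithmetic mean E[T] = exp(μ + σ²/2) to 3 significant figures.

If T ~ Lognormal(μ,σ) then ln T ~ Normal(μ,σ), so the p-quantile of ln T is μ + z_p·σ.
ln(9.6) = 2.262 and ln(30) = 3.401; z_{0.28} = -0.5828, z_{0.74} = 0.6433.
σ = (3.401 − 2.262)/(0.6433 − (-0.5828)) = 0.929.
μ = 2.262 − (-0.5828)·0.929 = 2.803.
E[T] = exp(μ + σ²/2) = exp(2.803 + 0.4318) = 25.4 m/s.

E[T] ≈ 25.4 m/s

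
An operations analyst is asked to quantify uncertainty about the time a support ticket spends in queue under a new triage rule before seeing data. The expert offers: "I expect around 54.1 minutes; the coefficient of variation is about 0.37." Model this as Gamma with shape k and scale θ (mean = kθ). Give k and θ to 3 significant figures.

k ≈ 7.3, θ ≈ 7.41

For Gamma(k, scale θ): mean = kθ, variance = kθ², so CV = 1/√k.
CV = 0.37, hence k = 1/CV² = 7.3.
Then θ = mean/k = 54.1/7.3 = 7.41.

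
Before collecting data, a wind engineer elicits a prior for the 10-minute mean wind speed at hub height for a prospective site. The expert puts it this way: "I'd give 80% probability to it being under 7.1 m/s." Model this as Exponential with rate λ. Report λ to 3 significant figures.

P(T < 7.1) = 1 − e^(−λ·7.1) = 0.8, so λ = −ln(1−0.8)/7.1 = −ln(0.2)/7.1 = 0.227.

λ ≈ 0.227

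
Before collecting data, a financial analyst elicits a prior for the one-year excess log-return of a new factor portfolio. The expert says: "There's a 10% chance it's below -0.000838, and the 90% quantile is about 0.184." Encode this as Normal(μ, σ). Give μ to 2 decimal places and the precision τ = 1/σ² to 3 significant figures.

The p-quantile of Normal(μ,σ) is μ + z_p·σ, with z_{0.1} = -1.282 and z_{0.9} = 1.282.
Eliminate σ: μ = (z₂·x₁ − z₁·x₂)/(z₂ − z₁) = (1.282·-0.000838 − (-1.282)·0.184)/2.563 = 0.09.
Then σ = (x₂ − x₁)/(z₂ − z₁) = (0.184 − -0.000838)/2.563 = 0.07.
Precision τ = 1/σ² = 1/0.07211² = 192.

μ = 0.09, τ = 192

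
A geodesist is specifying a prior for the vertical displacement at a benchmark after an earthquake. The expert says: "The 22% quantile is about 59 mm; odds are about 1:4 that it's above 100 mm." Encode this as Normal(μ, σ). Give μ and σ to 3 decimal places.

The p-quantile of Normal(μ,σ) is μ + z_p·σ, with z_{0.22} = -0.7722 and z_{0.8} = 0.8416.
Eliminate σ: μ = (z₂·x₁ − z₁·x₂)/(z₂ − z₁) = (0.8416·59 − (-0.7722)·100)/1.614 = 78.618.
Then σ = (x₂ − x₁)/(z₂ − z₁) = (100 − 59)/1.614 = 25.406.

μ = 78.618, σ = 25.406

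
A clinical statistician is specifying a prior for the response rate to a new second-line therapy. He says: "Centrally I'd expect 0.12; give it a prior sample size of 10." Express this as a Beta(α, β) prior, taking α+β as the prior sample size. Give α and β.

α = 1.2, β = 8.8

Under the effective-sample-size interpretation, Beta(α, β) has prior mean α/(α+β) and prior sample size α+β.
So α+β = 10 and α/(α+β) = 0.12, giving α = 0.12·10 = 1.2 and β = 10 − 1.2 = 8.8.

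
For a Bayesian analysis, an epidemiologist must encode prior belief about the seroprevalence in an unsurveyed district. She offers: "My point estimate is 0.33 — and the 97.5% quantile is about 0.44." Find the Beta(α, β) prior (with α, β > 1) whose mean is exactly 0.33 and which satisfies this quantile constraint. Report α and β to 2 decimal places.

α ≈ 24.59, β ≈ 49.93

With mean 0.33 fixed, write α = 0.33s, β = 0.67s where s = α+β.
Need P(θ < 0.44) = 0.975 under Beta(0.33s, 0.67s). Normal approximation: (q−m)/√(m(1−m)/s) ≈ z_{0.975} = 1.96, so s ≈ 0.33·0.67·(1.96)²/(0.44−0.33)² = 70.2.
At s = 70.2: P(θ<0.44) ≈ 0.972. Adjusting to match 0.975 gives s ≈ 74.52.
So α = 0.33·74.52 ≈ 24.59, β = 0.67·74.52 ≈ 49.93.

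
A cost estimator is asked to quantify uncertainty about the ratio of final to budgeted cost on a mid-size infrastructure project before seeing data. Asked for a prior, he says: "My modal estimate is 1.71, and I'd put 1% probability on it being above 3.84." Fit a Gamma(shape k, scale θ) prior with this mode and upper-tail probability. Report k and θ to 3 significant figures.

Gamma(k,θ) with k>1 has mode (k−1)θ, so θ = 1.71/(k−1).
Need P(X < 3.84) = 0.99 with θ tied to k this way. Start at k = 2, θ = 1.71: P(X<3.84) ≈ 0.656.
Too low — raise k to concentrate. Iterating converges to k ≈ 8.34.
Then θ = 1.71/(8.34−1) ≈ 0.233.

k ≈ 8.34, θ ≈ 0.233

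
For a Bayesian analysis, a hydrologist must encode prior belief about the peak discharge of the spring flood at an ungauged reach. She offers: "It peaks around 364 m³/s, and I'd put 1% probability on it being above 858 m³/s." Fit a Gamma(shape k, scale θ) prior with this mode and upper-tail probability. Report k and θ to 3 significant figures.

Gamma(k,θ) with k>1 has mode (k−1)θ, so θ = 364/(k−1).
Need P(X < 858) = 0.99 with θ tied to k this way. Start at k = 2, θ = 364: P(X<858) ≈ 0.682.
Too low — raise k to concentrate. Iterating converges to k ≈ 7.46.
Then θ = 364/(7.46−1) ≈ 56.3.

k ≈ 7.46, θ ≈ 56.3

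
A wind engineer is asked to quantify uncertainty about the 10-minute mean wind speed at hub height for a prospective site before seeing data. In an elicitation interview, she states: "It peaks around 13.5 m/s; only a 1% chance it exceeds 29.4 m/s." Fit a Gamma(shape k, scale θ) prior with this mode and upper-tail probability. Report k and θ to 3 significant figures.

k ≈ 8.98, θ ≈ 1.69

Gamma(k,θ) with k>1 has mode (k−1)θ, so θ = 13.5/(k−1).
Need P(X < 29.4) = 0.99 with θ tied to k this way. Start at k = 2, θ = 13.5: P(X<29.4) ≈ 0.640.
Too low — raise k to concentrate. Iterating converges to k ≈ 8.98.
Then θ = 13.5/(8.98−1) ≈ 1.69.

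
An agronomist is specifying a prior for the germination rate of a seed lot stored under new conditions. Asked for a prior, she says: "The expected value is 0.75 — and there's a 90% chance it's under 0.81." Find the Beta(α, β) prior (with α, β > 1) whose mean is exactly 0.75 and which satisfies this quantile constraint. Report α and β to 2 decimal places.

With mean 0.75 fixed, write α = 0.75s, β = 0.25s where s = α+β.
Need P(θ < 0.81) = 0.9 under Beta(0.75s, 0.25s). Normal approximation: (q−m)/√(m(1−m)/s) ≈ z_{0.9} = 1.28, so s ≈ 0.75·0.25·(1.28)²/(0.81−0.75)² = 85.5.
At s = 85.5: P(θ<0.81) ≈ 0.906. Adjusting to match 0.9 gives s ≈ 81.11.
So α = 0.75·81.11 ≈ 60.83, β = 0.25·81.11 ≈ 20.28.

α ≈ 60.83, β ≈ 20.28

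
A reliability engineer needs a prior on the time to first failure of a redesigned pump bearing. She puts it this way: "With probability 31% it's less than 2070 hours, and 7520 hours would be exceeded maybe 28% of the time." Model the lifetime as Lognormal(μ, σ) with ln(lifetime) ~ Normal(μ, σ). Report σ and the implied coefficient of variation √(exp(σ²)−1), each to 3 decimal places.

σ ≈ 1.196, CV ≈ 1.783

If T ~ Lognormal(μ,σ) then ln T ~ Normal(μ,σ), so the p-quantile of ln T is μ + z_p·σ.
ln(2070) = 7.635 and ln(7520) = 8.925; z_{0.31} = -0.4959, z_{0.72} = 0.5828.
σ = (8.925 − 7.635)/(0.5828 − (-0.4959)) = 1.196.
μ = 7.635 − (-0.4959)·1.196 = 8.228.
CV = √(exp(σ²)−1) = √(exp(1.4302)−1) = 1.783.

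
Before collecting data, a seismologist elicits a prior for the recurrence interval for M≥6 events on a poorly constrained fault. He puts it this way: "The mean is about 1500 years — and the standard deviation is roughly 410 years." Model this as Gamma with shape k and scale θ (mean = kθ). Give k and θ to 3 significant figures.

For Gamma(k, scale θ): mean = kθ, variance = kθ², so CV = 1/√k.
CV = SD/mean = 410/1500 = 0.2733, hence k = 1/CV² = 13.4.
Then θ = mean/k = 1500/13.4 = 112.

k ≈ 13.4, θ ≈ 112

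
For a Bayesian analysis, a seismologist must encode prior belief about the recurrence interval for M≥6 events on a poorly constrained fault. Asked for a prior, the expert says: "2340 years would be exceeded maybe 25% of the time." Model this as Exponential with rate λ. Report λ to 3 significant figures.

P(T > 2340.0) = e^(−λ·2340.0) = 0.25, so λ = −ln(0.25)/2340.0 = 0.000592.

λ ≈ 0.000592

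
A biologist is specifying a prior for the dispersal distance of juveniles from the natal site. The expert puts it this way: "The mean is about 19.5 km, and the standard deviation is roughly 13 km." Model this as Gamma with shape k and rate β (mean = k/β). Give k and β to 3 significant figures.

For Gamma(k, rate β): mean = k/β, variance = k/β², so CV = 1/√k.
CV = SD/mean = 13/19.5 = 0.6667, hence k = 1/CV² = 2.25.
Then β = k/mean = 2.25/19.5 = 0.115.

k ≈ 2.25, β ≈ 0.115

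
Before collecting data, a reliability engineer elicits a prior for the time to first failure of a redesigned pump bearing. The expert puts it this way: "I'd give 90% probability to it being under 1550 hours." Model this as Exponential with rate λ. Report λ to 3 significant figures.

λ ≈ 0.00149

P(T < 1550.0) = 1 − e^(−λ·1550.0) = 0.9, so λ = −ln(1−0.9)/1550.0 = −ln(0.1)/1550.0 = 0.00149.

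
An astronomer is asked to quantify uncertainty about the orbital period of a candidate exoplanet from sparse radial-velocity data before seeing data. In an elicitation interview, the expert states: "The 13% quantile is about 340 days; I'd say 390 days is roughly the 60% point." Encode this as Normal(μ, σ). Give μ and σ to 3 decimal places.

μ = 380.819, σ = 36.239

The p-quantile of Normal(μ,σ) is μ + z_p·σ, with z_{0.13} = -1.126 and z_{0.6} = 0.2533.
Eliminate σ: μ = (z₂·x₁ − z₁·x₂)/(z₂ − z₁) = (0.2533·340 − (-1.126)·390)/1.38 = 380.819.
Then σ = (x₂ − x₁)/(z₂ − z₁) = (390 − 340)/1.38 = 36.239.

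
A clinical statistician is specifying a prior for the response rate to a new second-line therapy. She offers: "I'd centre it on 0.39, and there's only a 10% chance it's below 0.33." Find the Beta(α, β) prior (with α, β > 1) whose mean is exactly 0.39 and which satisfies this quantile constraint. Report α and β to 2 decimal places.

α ≈ 41.55, β ≈ 64.99

With mean 0.39 fixed, write α = 0.39s, β = 0.61s where s = α+β.
Need P(θ < 0.33) = 0.1 under Beta(0.39s, 0.61s). Normal approximation: (q−m)/√(m(1−m)/s) ≈ z_{0.1} = -1.28, so s ≈ 0.39·0.61·(-1.28)²/(0.33−0.39)² = 108.5.
At s = 108.5: P(θ<0.33) ≈ 0.098. Adjusting to match 0.1 gives s ≈ 106.54.
So α = 0.39·106.54 ≈ 41.55, β = 0.61·106.54 ≈ 64.99.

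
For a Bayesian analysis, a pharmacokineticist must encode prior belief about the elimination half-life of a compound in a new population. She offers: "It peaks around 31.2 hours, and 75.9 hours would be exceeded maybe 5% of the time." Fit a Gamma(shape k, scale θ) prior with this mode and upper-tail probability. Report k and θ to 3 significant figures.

k ≈ 4.45, θ ≈ 9.05

Gamma(k,θ) with k>1 has mode (k−1)θ, so θ = 31.2/(k−1).
Need P(X < 75.9) = 0.95 with θ tied to k this way. Start at k = 2, θ = 31.2: P(X<75.9) ≈ 0.699.
Too low — raise k to concentrate. Iterating converges to k ≈ 4.45.
Then θ = 31.2/(4.45−1) ≈ 9.05.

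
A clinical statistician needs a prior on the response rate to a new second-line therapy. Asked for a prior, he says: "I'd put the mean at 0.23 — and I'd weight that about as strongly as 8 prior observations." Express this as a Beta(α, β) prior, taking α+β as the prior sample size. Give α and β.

α = 1.84, β = 6.16

Under the effective-sample-size interpretation, Beta(α, β) has prior mean α/(α+β) and prior sample size α+β.
So α+β = 8 and α/(α+β) = 0.23, giving α = 0.23·8 = 1.84 and β = 8 − 1.84 = 6.16.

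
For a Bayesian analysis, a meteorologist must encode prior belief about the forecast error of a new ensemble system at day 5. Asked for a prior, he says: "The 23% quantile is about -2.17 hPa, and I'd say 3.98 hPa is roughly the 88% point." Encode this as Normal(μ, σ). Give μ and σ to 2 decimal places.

For Normal(μ,σ), the p-quantile is μ + z_p·σ. Here z_{0.23} = -0.7388, z_{0.88} = 1.175.
So -2.17 = μ − 0.7388σ and 3.98 = μ + 1.175σ.
Subtracting: σ = (3.98 − -2.17)/(1.175 − (-0.7388)) = 3.21.
Then μ = -2.17 − (-0.7388)·3.21 = 0.20.

μ = 0.20, σ = 3.21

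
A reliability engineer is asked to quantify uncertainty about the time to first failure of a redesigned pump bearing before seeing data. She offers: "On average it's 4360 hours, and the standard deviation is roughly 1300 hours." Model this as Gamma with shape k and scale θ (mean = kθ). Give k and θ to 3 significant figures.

k ≈ 11.2, θ ≈ 388

For Gamma(k, scale θ): mean = kθ, variance = kθ², so CV = 1/√k.
CV = SD/mean = 1300/4360 = 0.2982, hence k = 1/CV² = 11.2.
Then θ = mean/k = 4360/11.2 = 388.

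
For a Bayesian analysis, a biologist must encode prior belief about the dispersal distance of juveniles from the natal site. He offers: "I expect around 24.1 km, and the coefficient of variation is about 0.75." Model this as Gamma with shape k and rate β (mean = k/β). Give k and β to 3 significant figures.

k ≈ 1.78, β ≈ 0.0738

For Gamma(k, rate β): mean = k/β, variance = k/β², so CV = 1/√k.
CV = 0.75, hence k = 1/CV² = 1.78.
Then β = k/mean = 1.78/24.1 = 0.0738.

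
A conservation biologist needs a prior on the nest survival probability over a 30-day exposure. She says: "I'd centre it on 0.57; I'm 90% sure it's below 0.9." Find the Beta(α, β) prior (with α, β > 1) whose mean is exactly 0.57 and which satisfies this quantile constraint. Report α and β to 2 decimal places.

With mean 0.57 fixed, write α = 0.57s, β = 0.43s where s = α+β.
Need P(θ < 0.9) = 0.9 under Beta(0.57s, 0.43s). Normal approximation: (q−m)/√(m(1−m)/s) ≈ z_{0.9} = 1.28, so s ≈ 0.57·0.43·(1.28)²/(0.9−0.57)² = 3.7.
At s = 3.7: P(θ<0.9) ≈ 0.933. Adjusting to match 0.9 gives s ≈ 2.86.
So α = 0.57·2.86 ≈ 1.63, β = 0.43·2.86 ≈ 1.23.

α ≈ 1.63, β ≈ 1.23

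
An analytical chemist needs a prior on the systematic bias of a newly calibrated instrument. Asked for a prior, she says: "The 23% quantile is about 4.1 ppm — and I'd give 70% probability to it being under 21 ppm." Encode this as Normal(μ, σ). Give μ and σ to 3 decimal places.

μ = 13.984, σ = 13.378

For Normal(μ,σ), the p-quantile is μ + z_p·σ. Here z_{0.23} = -0.7388, z_{0.7} = 0.5244.
So 4.1 = μ − 0.7388σ and 21 = μ + 0.5244σ.
Subtracting: σ = (21 − 4.1)/(0.5244 − (-0.7388)) = 13.378.
Then μ = 4.1 − (-0.7388)·13.378 = 13.984.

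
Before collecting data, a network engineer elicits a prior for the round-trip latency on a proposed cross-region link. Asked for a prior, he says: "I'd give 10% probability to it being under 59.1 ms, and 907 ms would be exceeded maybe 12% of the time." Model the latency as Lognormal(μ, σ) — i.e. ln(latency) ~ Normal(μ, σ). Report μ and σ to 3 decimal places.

μ ≈ 5.504, σ ≈ 1.112

If T ~ Lognormal(μ,σ) then ln T ~ Normal(μ,σ), so the p-quantile of ln T is μ + z_p·σ.
ln(59.1) = 4.079 and ln(907) = 6.81; z_{0.1} = -1.282, z_{0.88} = 1.175.
σ = (6.81 − 4.079)/(1.175 − (-1.282)) = 1.112.
μ = 4.079 − (-1.282)·1.112 = 5.504.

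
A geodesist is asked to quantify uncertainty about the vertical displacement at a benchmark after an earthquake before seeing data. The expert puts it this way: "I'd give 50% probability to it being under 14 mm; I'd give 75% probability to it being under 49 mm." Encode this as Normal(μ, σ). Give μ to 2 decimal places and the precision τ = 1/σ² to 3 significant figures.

The p-quantile of Normal(μ,σ) is μ + z_p·σ, with z_{0.5} = 0 and z_{0.75} = 0.6745.
Eliminate σ: μ = (z₂·x₁ − z₁·x₂)/(z₂ − z₁) = (0.6745·14 − (0)·49)/0.6745 = 14.00.
Then σ = (x₂ − x₁)/(z₂ − z₁) = (49 − 14)/0.6745 = 51.89.
Precision τ = 1/σ² = 1/51.89² = 0.000371.

μ = 14.00, τ = 0.000371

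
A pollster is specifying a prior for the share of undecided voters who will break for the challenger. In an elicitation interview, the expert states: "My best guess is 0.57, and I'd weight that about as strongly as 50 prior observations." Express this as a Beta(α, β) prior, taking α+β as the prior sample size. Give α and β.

α = 28.5, β = 21.5

Under the effective-sample-size interpretation, Beta(α, β) has prior mean α/(α+β) and prior sample size α+β.
So α+β = 50 and α/(α+β) = 0.57, giving α = 0.57·50 = 28.5 and β = 50 − 28.5 = 21.5.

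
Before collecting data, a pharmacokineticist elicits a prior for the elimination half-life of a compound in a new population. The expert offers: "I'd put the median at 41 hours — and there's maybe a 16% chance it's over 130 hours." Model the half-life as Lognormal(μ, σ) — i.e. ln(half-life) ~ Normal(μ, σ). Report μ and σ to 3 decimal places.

μ ≈ 3.714, σ ≈ 1.160

If T ~ Lognormal(μ,σ) then ln T ~ Normal(μ,σ), so the p-quantile of ln T is μ + z_p·σ.
ln(41) = 3.714 and ln(130) = 4.868; z_{0.5} = 0, z_{0.84} = 0.9945.
σ = (4.868 − 3.714)/(0.9945 − (0)) = 1.160.
μ = 3.714 − (0)·1.160 = 3.714.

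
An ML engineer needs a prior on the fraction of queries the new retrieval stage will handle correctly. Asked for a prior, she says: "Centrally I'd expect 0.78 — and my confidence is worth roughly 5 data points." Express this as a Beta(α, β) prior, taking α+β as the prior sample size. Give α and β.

Under the effective-sample-size interpretation, Beta(α, β) has prior mean α/(α+β) and prior sample size α+β.
So α+β = 5 and α/(α+β) = 0.78, giving α = 0.78·5 = 3.9 and β = 5 − 3.9 = 1.1.

α = 3.9, β = 1.1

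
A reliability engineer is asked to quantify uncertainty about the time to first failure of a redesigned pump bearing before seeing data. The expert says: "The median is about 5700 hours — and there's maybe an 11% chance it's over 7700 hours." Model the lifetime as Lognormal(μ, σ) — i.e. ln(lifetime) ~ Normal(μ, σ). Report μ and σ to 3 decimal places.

If T ~ Lognormal(μ,σ) then ln T ~ Normal(μ,σ), so the p-quantile of ln T is μ + z_p·σ.
ln(5700) = 8.648 and ln(7700) = 8.949; z_{0.5} = 0, z_{0.89} = 1.227.
σ = (8.949 − 8.648)/(1.227 − (0)) = 0.245.
μ = 8.648 − (0)·0.245 = 8.648.

μ ≈ 8.648, σ ≈ 0.245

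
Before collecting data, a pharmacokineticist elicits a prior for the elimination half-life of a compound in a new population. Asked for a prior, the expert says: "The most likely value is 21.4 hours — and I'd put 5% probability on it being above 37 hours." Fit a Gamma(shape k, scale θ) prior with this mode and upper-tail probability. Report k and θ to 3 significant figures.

k ≈ 10.3, θ ≈ 2.3

Gamma(k,θ) with k>1 has mode (k−1)θ, so θ = 21.4/(k−1).
Need P(X < 37) = 0.95 with θ tied to k this way. Start at k = 2, θ = 21.4: P(X<37) ≈ 0.516.
Too low — raise k to concentrate. Iterating converges to k ≈ 10.3.
Then θ = 21.4/(10.3−1) ≈ 2.3.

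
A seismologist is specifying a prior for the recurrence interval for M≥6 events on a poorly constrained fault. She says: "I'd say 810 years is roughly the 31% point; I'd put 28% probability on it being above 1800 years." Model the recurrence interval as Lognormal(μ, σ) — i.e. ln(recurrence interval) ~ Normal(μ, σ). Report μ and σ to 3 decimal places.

μ ≈ 7.064, σ ≈ 0.740

If T ~ Lognormal(μ,σ) then ln T ~ Normal(μ,σ), so the p-quantile of ln T is μ + z_p·σ.
ln(810) = 6.697 and ln(1800) = 7.496; z_{0.31} = -0.4959, z_{0.72} = 0.5828.
σ = (7.496 − 6.697)/(0.5828 − (-0.4959)) = 0.740.
μ = 6.697 − (-0.4959)·0.740 = 7.064.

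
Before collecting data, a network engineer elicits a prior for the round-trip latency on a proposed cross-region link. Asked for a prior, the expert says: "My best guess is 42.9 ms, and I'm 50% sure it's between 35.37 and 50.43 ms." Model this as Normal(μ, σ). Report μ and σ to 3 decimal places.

μ = 42.900, σ = 11.164

A symmetric 50% interval runs μ ± z·σ with z = 0.6745.
Half-width = 7.53, so σ = 7.53/0.6745 = 11.164.
μ is the stated best guess, 42.900.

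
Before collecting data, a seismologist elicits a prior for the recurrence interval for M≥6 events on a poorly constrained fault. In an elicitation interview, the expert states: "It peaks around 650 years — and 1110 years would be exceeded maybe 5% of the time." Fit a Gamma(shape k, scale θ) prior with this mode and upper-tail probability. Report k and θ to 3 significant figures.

Gamma(k,θ) with k>1 has mode (k−1)θ, so θ = 650/(k−1).
Need P(X < 1110) = 0.95 with θ tied to k this way. Start at k = 2, θ = 650: P(X<1110) ≈ 0.509.
Too low — raise k to concentrate. Iterating converges to k ≈ 10.7.
Then θ = 650/(10.7−1) ≈ 66.7.

k ≈ 10.7, θ ≈ 66.7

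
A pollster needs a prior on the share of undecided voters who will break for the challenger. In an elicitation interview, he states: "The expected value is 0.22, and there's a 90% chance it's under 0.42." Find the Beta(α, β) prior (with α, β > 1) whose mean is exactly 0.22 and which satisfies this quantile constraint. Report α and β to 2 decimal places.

With mean 0.22 fixed, write α = 0.22s, β = 0.78s where s = α+β.
Need P(θ < 0.42) = 0.9 under Beta(0.22s, 0.78s). Normal approximation: (q−m)/√(m(1−m)/s) ≈ z_{0.9} = 1.28, so s ≈ 0.22·0.78·(1.28)²/(0.42−0.22)² = 7.0.
At s = 7.0: P(θ<0.42) ≈ 0.893. Adjusting to match 0.9 gives s ≈ 7.57.
So α = 0.22·7.57 ≈ 1.67, β = 0.78·7.57 ≈ 5.91.

α ≈ 1.67, β ≈ 5.91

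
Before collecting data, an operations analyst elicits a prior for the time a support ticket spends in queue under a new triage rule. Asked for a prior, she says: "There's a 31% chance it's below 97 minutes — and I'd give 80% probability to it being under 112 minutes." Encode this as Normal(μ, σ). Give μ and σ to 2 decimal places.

μ = 102.56, σ = 11.22

For Normal(μ,σ), the p-quantile is μ + z_p·σ. Here z_{0.31} = -0.4959, z_{0.8} = 0.8416.
So 97 = μ − 0.4959σ and 112 = μ + 0.8416σ.
Subtracting: σ = (112 − 97)/(0.8416 − (-0.4959)) = 11.22.
Then μ = 97 − (-0.4959)·11.22 = 102.56.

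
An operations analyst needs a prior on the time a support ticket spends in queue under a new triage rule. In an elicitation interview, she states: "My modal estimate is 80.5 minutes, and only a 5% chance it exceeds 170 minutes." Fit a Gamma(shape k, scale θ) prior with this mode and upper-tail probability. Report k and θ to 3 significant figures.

Gamma(k,θ) with k>1 has mode (k−1)θ, so θ = 80.5/(k−1).
Need P(X < 170) = 0.95 with θ tied to k this way. Start at k = 2, θ = 80.5: P(X<170) ≈ 0.623.
Too low — raise k to concentrate. Iterating converges to k ≈ 5.94.
Then θ = 80.5/(5.94−1) ≈ 16.3.

k ≈ 5.94, θ ≈ 16.3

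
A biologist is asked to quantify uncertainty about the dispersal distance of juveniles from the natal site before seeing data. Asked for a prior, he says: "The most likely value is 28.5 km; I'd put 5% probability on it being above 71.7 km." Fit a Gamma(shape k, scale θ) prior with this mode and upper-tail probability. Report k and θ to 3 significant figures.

Gamma(k,θ) with k>1 has mode (k−1)θ, so θ = 28.5/(k−1).
Need P(X < 71.7) = 0.95 with θ tied to k this way. Start at k = 2, θ = 28.5: P(X<71.7) ≈ 0.716.
Too low — raise k to concentrate. Iterating converges to k ≈ 4.19.
Then θ = 28.5/(4.19−1) ≈ 8.94.

k ≈ 4.19, θ ≈ 8.94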